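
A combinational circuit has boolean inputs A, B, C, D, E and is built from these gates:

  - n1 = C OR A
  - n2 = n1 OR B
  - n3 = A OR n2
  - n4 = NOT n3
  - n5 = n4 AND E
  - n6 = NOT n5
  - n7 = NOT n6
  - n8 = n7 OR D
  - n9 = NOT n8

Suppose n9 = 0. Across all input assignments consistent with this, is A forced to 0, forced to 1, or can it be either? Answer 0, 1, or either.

Both values of A occur among assignments with n9 = 0:
  A=0: A=0, B=0, C=0, D=0, E=1
  A=1: A=1, B=0, C=0, D=1, E=0

either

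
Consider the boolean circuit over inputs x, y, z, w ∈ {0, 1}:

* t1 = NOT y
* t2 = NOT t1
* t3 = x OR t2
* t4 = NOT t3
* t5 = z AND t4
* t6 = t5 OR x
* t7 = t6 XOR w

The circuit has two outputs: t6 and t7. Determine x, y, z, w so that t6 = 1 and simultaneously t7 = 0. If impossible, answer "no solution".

x=0, y=0, z=1, w=1

Check with x=0, y=0, z=1, w=1:
t1 = NOT y = NOT 0 = 1
t2 = NOT t1 = NOT 1 = 0
t3 = x OR t2 = 0 OR 0 = 0
t4 = NOT t3 = NOT 0 = 1
t5 = z AND t4 = 1 AND 1 = 1
t6 = t5 OR x = 1 OR 0 = 1
t7 = t6 XOR w = 1 XOR 1 = 0
So t6 = 1 and t7 = 0.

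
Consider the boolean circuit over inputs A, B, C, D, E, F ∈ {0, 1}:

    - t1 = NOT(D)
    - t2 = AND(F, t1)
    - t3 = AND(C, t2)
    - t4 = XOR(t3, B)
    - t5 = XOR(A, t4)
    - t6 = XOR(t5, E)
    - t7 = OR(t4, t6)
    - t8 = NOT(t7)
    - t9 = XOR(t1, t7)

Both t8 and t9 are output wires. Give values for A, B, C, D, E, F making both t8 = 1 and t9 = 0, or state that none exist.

Check with A=0, B=0, C=0, D=1, E=0, F=0:
t1 = NOT(D) = NOT 1 = 0
t2 = AND(F, t1) = AND(0, 0) = 0
t3 = AND(C, t2) = AND(0, 0) = 0
t4 = XOR(t3, B) = XOR(0, 0) = 0
t5 = XOR(A, t4) = XOR(0, 0) = 0
t6 = XOR(t5, E) = XOR(0, 0) = 0
t7 = OR(t4, t6) = OR(0, 0) = 0
t8 = NOT(t7) = NOT 0 = 1
t9 = XOR(t1, t7) = XOR(0, 0) = 0
So t8 = 1 and t9 = 0.

A=0, B=0, C=0, D=1, E=0, F=0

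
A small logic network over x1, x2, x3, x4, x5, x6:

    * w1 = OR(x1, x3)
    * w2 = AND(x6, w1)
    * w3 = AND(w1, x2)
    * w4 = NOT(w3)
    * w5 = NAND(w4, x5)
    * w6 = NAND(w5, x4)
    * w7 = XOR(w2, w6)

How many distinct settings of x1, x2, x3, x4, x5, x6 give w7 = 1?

36

w7 = XOR(w2, w6) must be 1, so w2 and w6 differ.
Enumerating the 64 input combinations, 36 give w7 = 1 and 28 give w7 = 0.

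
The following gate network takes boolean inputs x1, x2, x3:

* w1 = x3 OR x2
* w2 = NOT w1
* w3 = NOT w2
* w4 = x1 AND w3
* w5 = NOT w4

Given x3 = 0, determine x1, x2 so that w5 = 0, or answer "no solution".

x1=1, x2=1

w5 = NOT w4 must be 0, so w4 = 1.
Check with x3 = 0 and x1=1, x2=1:
w1 = x3 OR x2 = 0 OR 1 = 1
w2 = NOT w1 = NOT 1 = 0
w3 = NOT w2 = NOT 0 = 1
w4 = x1 AND w3 = 1 AND 1 = 1
w5 = NOT w4 = NOT 1 = 0
So w5 = 0.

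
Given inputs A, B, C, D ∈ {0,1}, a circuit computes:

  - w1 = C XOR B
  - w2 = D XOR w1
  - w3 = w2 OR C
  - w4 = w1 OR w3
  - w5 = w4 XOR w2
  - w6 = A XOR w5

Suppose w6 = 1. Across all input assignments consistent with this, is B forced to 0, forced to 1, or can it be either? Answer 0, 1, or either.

either

Both values of B occur among assignments with w6 = 1:
  B=0: A=0, B=0, C=1, D=1
  B=1: A=0, B=1, C=0, D=1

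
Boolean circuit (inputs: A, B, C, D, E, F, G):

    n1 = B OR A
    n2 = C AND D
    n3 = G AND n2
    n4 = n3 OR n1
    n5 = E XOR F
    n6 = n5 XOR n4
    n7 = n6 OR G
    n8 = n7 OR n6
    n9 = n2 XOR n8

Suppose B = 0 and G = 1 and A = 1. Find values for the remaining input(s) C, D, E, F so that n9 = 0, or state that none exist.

C=1 D=1 E=1 F=0

Check with B = 0 and G = 1 and A = 1 and C=1, D=1, E=1, F=0:
n1 = B OR A = 0 OR 1 = 1
n2 = C AND D = 1 AND 1 = 1
n3 = G AND n2 = 1 AND 1 = 1
n4 = n3 OR n1 = 1 OR 1 = 1
n5 = E XOR F = 1 XOR 0 = 1
n6 = n5 XOR n4 = 1 XOR 1 = 0
n7 = n6 OR G = 0 OR 1 = 1
n8 = n7 OR n6 = 1 OR 0 = 1
n9 = n2 XOR n8 = 1 XOR 1 = 0
So n9 = 0.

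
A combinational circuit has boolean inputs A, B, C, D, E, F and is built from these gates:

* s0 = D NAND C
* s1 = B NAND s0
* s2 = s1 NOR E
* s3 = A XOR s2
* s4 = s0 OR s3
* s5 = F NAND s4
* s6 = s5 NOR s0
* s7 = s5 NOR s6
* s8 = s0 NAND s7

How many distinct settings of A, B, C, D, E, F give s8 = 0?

s8 = s0 NAND s7 must be 0, so both s0 = 1 and s7 = 1.
s0 = D NAND C must be 1, so at least one of D, C is 0.
Enumerating the 64 input combinations, 24 give s8 = 0 and 40 give s8 = 1.

24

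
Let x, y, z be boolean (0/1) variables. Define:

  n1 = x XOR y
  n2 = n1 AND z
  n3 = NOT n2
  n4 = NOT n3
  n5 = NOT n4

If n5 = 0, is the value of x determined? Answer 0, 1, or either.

either

Both values of x occur among assignments with n5 = 0:
  x=0: x=0, y=1, z=1
  x=1: x=1, y=0, z=1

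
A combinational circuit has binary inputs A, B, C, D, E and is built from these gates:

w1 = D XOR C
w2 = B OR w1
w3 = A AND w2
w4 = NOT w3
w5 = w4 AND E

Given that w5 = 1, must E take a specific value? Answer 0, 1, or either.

w5 = w4 AND E must be 1, so both w4 = 1 and E = 1.
w4 = NOT w3 must be 1, so w3 = 0.
Every assignment with w5 = 1 has E = 1; there are 10 such assignment(s).

1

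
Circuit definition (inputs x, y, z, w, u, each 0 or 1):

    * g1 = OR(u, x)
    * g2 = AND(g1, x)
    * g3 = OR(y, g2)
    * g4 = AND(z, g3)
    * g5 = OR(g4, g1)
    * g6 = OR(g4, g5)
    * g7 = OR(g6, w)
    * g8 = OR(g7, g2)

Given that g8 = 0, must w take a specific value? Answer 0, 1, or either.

0

g8 = OR(g7, g2) must be 0, so both g7 = 0 and g2 = 0.
g7 = OR(g6, w) must be 0, so both g6 = 0 and w = 0.
g2 = AND(g1, x) must be 0, so at least one of g1, x is 0.
Every assignment with g8 = 0 has w = 0; there are 3 such assignment(s).
  x=0, y=0, z=0, w=0, u=0
  x=0, y=0, z=1, w=0, u=0
  x=0, y=1, z=0, w=0, u=0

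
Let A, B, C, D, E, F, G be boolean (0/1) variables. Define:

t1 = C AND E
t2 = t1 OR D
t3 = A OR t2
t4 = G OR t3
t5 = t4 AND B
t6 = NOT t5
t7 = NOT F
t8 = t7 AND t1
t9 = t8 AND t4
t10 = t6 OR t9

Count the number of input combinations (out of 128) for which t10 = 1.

t10 = t6 OR t9 must be 1, so at least one of t6, t9 is 1.
Enumerating the 128 input combinations, 78 give t10 = 1 and 50 give t10 = 0.

78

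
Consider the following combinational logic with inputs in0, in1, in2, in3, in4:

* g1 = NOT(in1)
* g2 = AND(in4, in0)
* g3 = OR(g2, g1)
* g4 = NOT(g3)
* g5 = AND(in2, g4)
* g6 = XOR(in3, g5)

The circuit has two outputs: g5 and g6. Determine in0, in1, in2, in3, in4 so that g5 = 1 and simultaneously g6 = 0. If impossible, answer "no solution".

in0=1, in1=1, in2=1, in3=1, in4=0

Check with in0=1, in1=1, in2=1, in3=1, in4=0:
g1 = NOT(in1) = NOT 1 = 0
g2 = AND(in4, in0) = AND(0, 1) = 0
g3 = OR(g2, g1) = OR(0, 0) = 0
g4 = NOT(g3) = NOT 0 = 1
g5 = AND(in2, g4) = AND(1, 1) = 1
g6 = XOR(in3, g5) = XOR(1, 1) = 0
So g5 = 1 and g6 = 0.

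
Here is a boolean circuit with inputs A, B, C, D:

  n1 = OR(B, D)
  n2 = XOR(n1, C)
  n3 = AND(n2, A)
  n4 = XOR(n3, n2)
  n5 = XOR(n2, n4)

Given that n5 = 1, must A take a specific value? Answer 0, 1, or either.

n5 = XOR(n2, n4) must be 1, so n2 and n4 differ.
Every assignment with n5 = 1 has A = 1; there are 4 such assignment(s).
  A=1, B=0, C=0, D=1
  A=1, B=0, C=1, D=0
  A=1, B=1, C=0, D=0
  A=1, B=1, C=0, D=1

1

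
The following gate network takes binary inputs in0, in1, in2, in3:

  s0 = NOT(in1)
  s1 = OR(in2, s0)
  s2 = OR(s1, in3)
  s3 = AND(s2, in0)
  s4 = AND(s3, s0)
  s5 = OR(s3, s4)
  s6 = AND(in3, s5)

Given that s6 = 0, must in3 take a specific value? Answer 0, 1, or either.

Both values of in3 occur among assignments with s6 = 0:
  in3=0: in0=0, in1=0, in2=0, in3=0
  in3=1: in0=0, in1=0, in2=0, in3=1

either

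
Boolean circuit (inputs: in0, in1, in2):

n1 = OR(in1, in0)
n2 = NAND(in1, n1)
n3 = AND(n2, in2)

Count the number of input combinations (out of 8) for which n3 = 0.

n3 = AND(n2, in2) must be 0, so at least one of n2, in2 is 0.
Enumerating the 8 input combinations, 6 give n3 = 0 and 2 give n3 = 1.

6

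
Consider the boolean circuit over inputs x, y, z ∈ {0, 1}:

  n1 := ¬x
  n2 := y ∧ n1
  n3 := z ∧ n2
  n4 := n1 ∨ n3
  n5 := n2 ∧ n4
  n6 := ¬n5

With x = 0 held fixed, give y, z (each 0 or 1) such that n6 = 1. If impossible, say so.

y=0, z=1

Check with x = 0 and y=0, z=1:
n1 = ¬x = ¬0 = 1
n2 = y ∧ n1 = 0 ∧ 1 = 0
n3 = z ∧ n2 = 1 ∧ 0 = 0
n4 = n1 ∨ n3 = 1 ∨ 0 = 1
n5 = n2 ∧ n4 = 0 ∧ 1 = 0
n6 = ¬n5 = ¬0 = 1
So n6 = 1.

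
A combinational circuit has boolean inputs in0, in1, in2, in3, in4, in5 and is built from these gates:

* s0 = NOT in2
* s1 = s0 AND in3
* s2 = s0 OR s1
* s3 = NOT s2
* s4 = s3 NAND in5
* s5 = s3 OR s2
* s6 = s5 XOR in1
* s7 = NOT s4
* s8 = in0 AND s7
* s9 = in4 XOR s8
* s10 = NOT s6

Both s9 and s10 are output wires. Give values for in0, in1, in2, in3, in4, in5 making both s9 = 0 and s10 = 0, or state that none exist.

Check with in0=0 in1=0 in2=1 in3=1 in4=0 in5=0:
s0 = NOT in2 = NOT 1 = 0
s1 = s0 AND in3 = 0 AND 1 = 0
s2 = s0 OR s1 = 0 OR 0 = 0
s3 = NOT s2 = NOT 0 = 1
s4 = s3 NAND in5 = 1 NAND 0 = 1
s5 = s3 OR s2 = 1 OR 0 = 1
s6 = s5 XOR in1 = 1 XOR 0 = 1
s7 = NOT s4 = NOT 1 = 0
s8 = in0 AND s7 = 0 AND 0 = 0
s9 = in4 XOR s8 = 0 XOR 0 = 0
s10 = NOT s6 = NOT 1 = 0
So s9 = 0 and s10 = 0.

in0=0 in1=0 in2=1 in3=1 in4=0 in5=0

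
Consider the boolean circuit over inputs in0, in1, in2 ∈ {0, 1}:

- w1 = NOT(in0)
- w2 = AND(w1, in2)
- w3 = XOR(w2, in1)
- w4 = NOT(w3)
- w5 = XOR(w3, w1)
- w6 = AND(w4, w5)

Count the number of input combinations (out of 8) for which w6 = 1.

2

w6 = AND(w4, w5) must be 1, so both w4 = 1 and w5 = 1.
Satisfying assignments:
  in0=0, in1=0, in2=0
  in0=0, in1=1, in2=1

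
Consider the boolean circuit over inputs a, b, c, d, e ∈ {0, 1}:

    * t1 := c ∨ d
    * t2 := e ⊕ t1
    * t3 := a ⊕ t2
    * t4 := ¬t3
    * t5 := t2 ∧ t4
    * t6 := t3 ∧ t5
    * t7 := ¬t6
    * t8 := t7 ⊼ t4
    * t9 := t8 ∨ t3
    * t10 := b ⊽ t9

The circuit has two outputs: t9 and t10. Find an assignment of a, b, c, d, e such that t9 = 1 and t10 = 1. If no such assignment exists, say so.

Across all 32 input combinations, none give both t9 = 1 and t10 = 1.

no solution exists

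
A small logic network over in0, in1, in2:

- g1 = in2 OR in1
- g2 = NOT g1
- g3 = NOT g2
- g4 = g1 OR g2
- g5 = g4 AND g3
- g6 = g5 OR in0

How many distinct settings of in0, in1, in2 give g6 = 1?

g6 = g5 OR in0 must be 1, so at least one of g5, in0 is 1.
Enumerating the 8 input combinations, 7 give g6 = 1 and 1 give g6 = 0.

7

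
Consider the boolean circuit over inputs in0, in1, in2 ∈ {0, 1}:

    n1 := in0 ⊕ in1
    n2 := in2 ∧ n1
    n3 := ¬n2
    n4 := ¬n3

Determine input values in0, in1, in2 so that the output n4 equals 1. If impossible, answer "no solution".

n4 = ¬n3 must be 1, so n3 = 0.
n3 = ¬n2 must be 0, so n2 = 1.
n2 = in2 ∧ n1 must be 1, so both in2 = 1 and n1 = 1.
Check with in0=1, in1=0, in2=1:
n1 = in0 ⊕ in1 = 1 ⊕ 0 = 1
n2 = in2 ∧ n1 = 1 ∧ 1 = 1
n3 = ¬n2 = ¬1 = 0
n4 = ¬n3 = ¬0 = 1
So n4 = 1 as required.

in0=1, in1=0, in2=1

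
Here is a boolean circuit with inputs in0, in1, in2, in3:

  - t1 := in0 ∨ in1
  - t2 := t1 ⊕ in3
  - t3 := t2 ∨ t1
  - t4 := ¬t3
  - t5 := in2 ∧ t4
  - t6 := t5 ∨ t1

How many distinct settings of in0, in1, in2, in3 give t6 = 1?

13

t6 = t5 ∨ t1 must be 1, so at least one of t5, t1 is 1.
Enumerating the 16 input combinations, 13 give t6 = 1 and 3 give t6 = 0.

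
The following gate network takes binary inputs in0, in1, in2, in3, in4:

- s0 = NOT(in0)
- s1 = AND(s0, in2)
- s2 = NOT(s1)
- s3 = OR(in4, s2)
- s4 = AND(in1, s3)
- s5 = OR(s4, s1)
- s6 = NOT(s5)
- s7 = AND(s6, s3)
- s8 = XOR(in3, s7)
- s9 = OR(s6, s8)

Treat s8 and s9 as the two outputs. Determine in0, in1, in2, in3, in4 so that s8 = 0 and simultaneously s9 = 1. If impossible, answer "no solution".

in0=1, in1=0, in2=1, in3=1, in4=0

Check with in0=1, in1=0, in2=1, in3=1, in4=0:
s0 = NOT(in0) = NOT 1 = 0
s1 = AND(s0, in2) = AND(0, 1) = 0
s2 = NOT(s1) = NOT 0 = 1
s3 = OR(in4, s2) = OR(0, 1) = 1
s4 = AND(in1, s3) = AND(0, 1) = 0
s5 = OR(s4, s1) = OR(0, 0) = 0
s6 = NOT(s5) = NOT 0 = 1
s7 = AND(s6, s3) = AND(1, 1) = 1
s8 = XOR(in3, s7) = XOR(1, 1) = 0
s9 = OR(s6, s8) = OR(1, 0) = 1
So s8 = 0 and s9 = 1.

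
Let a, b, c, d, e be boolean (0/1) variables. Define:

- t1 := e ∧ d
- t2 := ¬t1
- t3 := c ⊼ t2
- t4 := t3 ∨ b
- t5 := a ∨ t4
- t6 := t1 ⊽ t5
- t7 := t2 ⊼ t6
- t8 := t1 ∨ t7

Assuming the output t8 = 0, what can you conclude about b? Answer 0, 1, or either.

t8 = t1 ∨ t7 must be 0, so both t1 = 0 and t7 = 0.
t1 = e ∧ d must be 0, so at least one of e, d is 0.
t7 = t2 ⊼ t6 must be 0, so both t2 = 1 and t6 = 1.
Every assignment with t8 = 0 has b = 0; there are 3 such assignment(s).
  a=0, b=0, c=1, d=0, e=0
  a=0, b=0, c=1, d=0, e=1
  a=0, b=0, c=1, d=1, e=0

0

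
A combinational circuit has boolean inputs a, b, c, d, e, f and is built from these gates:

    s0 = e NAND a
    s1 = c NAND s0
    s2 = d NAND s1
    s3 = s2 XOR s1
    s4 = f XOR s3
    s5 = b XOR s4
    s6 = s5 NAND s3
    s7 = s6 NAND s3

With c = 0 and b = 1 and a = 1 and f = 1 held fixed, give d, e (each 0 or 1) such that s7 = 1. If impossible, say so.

Check with c = 0 and b = 1 and a = 1 and f = 1 and d=1, e=1:
s0 = e NAND a = 1 NAND 1 = 0
s1 = c NAND s0 = 0 NAND 0 = 1
s2 = d NAND s1 = 1 NAND 1 = 0
s3 = s2 XOR s1 = 0 XOR 1 = 1
s4 = f XOR s3 = 1 XOR 1 = 0
s5 = b XOR s4 = 1 XOR 0 = 1
s6 = s5 NAND s3 = 1 NAND 1 = 0
s7 = s6 NAND s3 = 0 NAND 1 = 1
So s7 = 1.

d=1, e=1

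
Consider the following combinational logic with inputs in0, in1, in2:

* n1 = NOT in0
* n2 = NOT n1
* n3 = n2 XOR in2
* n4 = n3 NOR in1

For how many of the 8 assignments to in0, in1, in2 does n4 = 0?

6

n4 = n3 NOR in1 must be 0, so at least one of n3, in1 is 1.
Enumerating the 8 input combinations, 6 give n4 = 0 and 2 give n4 = 1.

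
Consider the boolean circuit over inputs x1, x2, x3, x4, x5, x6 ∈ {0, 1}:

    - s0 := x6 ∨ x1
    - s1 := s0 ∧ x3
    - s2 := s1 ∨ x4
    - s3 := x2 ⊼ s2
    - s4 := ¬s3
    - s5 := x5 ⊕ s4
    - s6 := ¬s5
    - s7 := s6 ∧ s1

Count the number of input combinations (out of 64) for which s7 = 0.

52

s7 = s6 ∧ s1 must be 0, so at least one of s6, s1 is 0.
Enumerating the 64 input combinations, 52 give s7 = 0 and 12 give s7 = 1.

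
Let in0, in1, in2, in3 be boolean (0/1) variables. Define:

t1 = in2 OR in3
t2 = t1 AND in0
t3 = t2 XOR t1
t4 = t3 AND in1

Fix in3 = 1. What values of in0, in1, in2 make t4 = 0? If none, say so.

t4 = t3 AND in1 must be 0, so at least one of t3, in1 is 0.
Check with in3 = 1 and in0=0, in1=0, in2=0:
t1 = in2 OR in3 = 0 OR 1 = 1
t2 = t1 AND in0 = 1 AND 0 = 0
t3 = t2 XOR t1 = 0 XOR 1 = 1
t4 = t3 AND in1 = 1 AND 0 = 0
So t4 = 0.

in0=0 in1=0 in2=0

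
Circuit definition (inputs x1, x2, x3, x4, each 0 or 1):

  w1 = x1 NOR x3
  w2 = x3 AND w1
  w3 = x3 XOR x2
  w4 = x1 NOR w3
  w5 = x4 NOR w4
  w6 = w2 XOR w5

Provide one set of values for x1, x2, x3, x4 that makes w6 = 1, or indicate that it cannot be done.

x1=1 x2=1 x3=1 x4=0

w6 = w2 XOR w5 must be 1, so w2 and w5 differ.
Check with x1=1 x2=1 x3=1 x4=0:
w1 = x1 NOR x3 = 1 NOR 1 = 0
w2 = x3 AND w1 = 1 AND 0 = 0
w3 = x3 XOR x2 = 1 XOR 1 = 0
w4 = x1 NOR w3 = 1 NOR 0 = 0
w5 = x4 NOR w4 = 0 NOR 0 = 1
w6 = w2 XOR w5 = 0 XOR 1 = 1
So w6 = 1 as required.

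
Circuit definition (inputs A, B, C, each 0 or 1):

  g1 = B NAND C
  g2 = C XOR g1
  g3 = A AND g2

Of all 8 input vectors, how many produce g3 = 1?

g3 = A AND g2 must be 1, so both A = 1 and g2 = 1.
g2 = C XOR g1 must be 1, so C and g1 differ.
Enumerating the 8 input combinations, 3 give g3 = 1 and 5 give g3 = 0.

3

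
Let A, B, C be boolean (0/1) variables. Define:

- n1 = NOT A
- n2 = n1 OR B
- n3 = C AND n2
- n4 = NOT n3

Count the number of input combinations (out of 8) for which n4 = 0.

n4 = NOT n3 must be 0, so n3 = 1.
Satisfying assignments:
  A=0, B=0, C=1
  A=0, B=1, C=1
  A=1, B=1, C=1

3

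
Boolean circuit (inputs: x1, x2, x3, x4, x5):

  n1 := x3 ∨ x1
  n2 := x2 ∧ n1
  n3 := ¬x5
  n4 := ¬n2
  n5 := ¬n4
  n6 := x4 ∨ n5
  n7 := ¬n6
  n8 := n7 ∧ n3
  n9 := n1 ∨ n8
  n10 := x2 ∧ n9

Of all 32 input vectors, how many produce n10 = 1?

n10 = x2 ∧ n9 must be 1, so both x2 = 1 and n9 = 1.
Enumerating the 32 input combinations, 13 give n10 = 1 and 19 give n10 = 0.

13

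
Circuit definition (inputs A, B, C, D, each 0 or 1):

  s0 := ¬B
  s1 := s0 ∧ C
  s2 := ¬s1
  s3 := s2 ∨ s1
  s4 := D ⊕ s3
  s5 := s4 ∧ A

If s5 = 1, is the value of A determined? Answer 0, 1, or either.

s5 = s4 ∧ A must be 1, so both s4 = 1 and A = 1.
s4 = D ⊕ s3 must be 1, so D and s3 differ.
Every assignment with s5 = 1 has A = 1; there are 4 such assignment(s).
  A=1, B=0, C=0, D=0
  A=1, B=0, C=1, D=0
  A=1, B=1, C=0, D=0
  A=1, B=1, C=1, D=0

1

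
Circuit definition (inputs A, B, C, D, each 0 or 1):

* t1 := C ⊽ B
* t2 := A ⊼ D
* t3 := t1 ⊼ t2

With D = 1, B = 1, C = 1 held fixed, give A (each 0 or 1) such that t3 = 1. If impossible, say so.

A=1

t3 = t1 ⊼ t2 must be 1, so at least one of t1, t2 is 0.
Check with D = 1, B = 1, C = 1 and A=1:
t1 = C ⊽ B = 1 ⊽ 1 = 0
t2 = A ⊼ D = 1 ⊼ 1 = 0
t3 = t1 ⊼ t2 = 0 ⊼ 0 = 1
So t3 = 1.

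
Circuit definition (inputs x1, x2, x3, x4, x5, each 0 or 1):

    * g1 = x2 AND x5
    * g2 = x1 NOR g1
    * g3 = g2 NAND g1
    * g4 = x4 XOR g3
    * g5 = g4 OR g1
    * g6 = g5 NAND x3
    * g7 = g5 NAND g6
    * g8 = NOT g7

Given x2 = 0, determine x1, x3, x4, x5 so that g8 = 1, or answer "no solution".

x1=1, x3=0, x4=0, x5=1

Check with x2 = 0 and x1=1, x3=0, x4=0, x5=1:
g1 = x2 AND x5 = 0 AND 1 = 0
g2 = x1 NOR g1 = 1 NOR 0 = 0
g3 = g2 NAND g1 = 0 NAND 0 = 1
g4 = x4 XOR g3 = 0 XOR 1 = 1
g5 = g4 OR g1 = 1 OR 0 = 1
g6 = g5 NAND x3 = 1 NAND 0 = 1
g7 = g5 NAND g6 = 1 NAND 1 = 0
g8 = NOT g7 = NOT 0 = 1
So g8 = 1.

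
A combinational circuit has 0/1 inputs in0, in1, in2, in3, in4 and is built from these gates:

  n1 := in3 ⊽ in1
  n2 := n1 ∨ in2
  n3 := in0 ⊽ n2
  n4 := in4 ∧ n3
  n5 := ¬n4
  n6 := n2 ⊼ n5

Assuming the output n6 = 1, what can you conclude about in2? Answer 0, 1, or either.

0

n6 = n2 ⊼ n5 must be 1, so at least one of n2, n5 is 0.
Every assignment with n6 = 1 has in2 = 0; there are 12 such assignment(s).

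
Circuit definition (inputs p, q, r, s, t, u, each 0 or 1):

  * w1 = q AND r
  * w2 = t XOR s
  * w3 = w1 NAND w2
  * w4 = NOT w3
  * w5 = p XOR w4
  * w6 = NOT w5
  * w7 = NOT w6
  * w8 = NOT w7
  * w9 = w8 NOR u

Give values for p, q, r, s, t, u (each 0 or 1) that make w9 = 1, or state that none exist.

w9 = w8 NOR u must be 1, so both w8 = 0 and u = 0.
w8 = NOT w7 must be 0, so w7 = 1.
Check with p=1, q=1, r=0, s=0, t=0, u=0:
w1 = q AND r = 1 AND 0 = 0
w2 = t XOR s = 0 XOR 0 = 0
w3 = w1 NAND w2 = 0 NAND 0 = 1
w4 = NOT w3 = NOT 1 = 0
w5 = p XOR w4 = 1 XOR 0 = 1
w6 = NOT w5 = NOT 1 = 0
w7 = NOT w6 = NOT 0 = 1
w8 = NOT w7 = NOT 1 = 0
w9 = w8 NOR u = 0 NOR 0 = 1
So w9 = 1 as required.

p=1, q=1, r=0, s=0, t=0, u=0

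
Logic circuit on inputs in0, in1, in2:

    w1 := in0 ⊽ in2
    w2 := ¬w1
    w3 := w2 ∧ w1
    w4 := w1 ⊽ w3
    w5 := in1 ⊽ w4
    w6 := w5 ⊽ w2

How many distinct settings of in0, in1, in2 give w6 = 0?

w6 = w5 ⊽ w2 must be 0, so at least one of w5, w2 is 1.
Enumerating the 8 input combinations, 7 give w6 = 0 and 1 give w6 = 1.

7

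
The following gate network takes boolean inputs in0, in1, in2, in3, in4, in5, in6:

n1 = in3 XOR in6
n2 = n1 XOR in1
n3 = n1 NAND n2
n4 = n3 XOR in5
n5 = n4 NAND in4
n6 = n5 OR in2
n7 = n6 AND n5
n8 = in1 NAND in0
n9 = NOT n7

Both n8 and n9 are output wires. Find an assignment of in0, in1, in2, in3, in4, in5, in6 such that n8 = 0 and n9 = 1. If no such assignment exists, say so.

Check with in0=1 in1=1 in2=0 in3=1 in4=1 in5=0 in6=0:
n1 = in3 XOR in6 = 1 XOR 0 = 1
n2 = n1 XOR in1 = 1 XOR 1 = 0
n3 = n1 NAND n2 = 1 NAND 0 = 1
n4 = n3 XOR in5 = 1 XOR 0 = 1
n5 = n4 NAND in4 = 1 NAND 1 = 0
n6 = n5 OR in2 = 0 OR 0 = 0
n7 = n6 AND n5 = 0 AND 0 = 0
n8 = in1 NAND in0 = 1 NAND 1 = 0
n9 = NOT n7 = NOT 0 = 1
So n8 = 0 and n9 = 1.

in0=1 in1=1 in2=0 in3=1 in4=1 in5=0 in6=0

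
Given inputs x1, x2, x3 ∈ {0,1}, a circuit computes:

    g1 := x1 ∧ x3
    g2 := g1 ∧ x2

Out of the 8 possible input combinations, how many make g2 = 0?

7

g2 = g1 ∧ x2 must be 0, so at least one of g1, x2 is 0.
Enumerating the 8 input combinations, 7 give g2 = 0 and 1 give g2 = 1.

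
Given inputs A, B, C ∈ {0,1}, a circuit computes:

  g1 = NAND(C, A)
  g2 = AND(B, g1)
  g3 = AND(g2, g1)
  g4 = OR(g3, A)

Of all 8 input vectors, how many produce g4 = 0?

g4 = OR(g3, A) must be 0, so both g3 = 0 and A = 0.
g3 = AND(g2, g1) must be 0, so at least one of g2, g1 is 0.
Satisfying assignments:
  A=0, B=0, C=0
  A=0, B=0, C=1

2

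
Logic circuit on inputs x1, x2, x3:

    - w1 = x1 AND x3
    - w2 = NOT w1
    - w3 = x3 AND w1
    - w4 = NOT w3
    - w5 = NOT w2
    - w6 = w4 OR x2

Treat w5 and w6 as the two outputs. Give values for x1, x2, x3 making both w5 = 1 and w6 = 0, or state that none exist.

Check with x1=1, x2=0, x3=1:
w1 = x1 AND x3 = 1 AND 1 = 1
w2 = NOT w1 = NOT 1 = 0
w3 = x3 AND w1 = 1 AND 1 = 1
w4 = NOT w3 = NOT 1 = 0
w5 = NOT w2 = NOT 0 = 1
w6 = w4 OR x2 = 0 OR 0 = 0
So w5 = 1 and w6 = 0.

x1=1, x2=0, x3=1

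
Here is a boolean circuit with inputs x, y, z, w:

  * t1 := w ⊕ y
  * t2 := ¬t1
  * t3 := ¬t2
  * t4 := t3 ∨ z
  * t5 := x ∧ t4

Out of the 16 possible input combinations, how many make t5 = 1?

6

t5 = x ∧ t4 must be 1, so both x = 1 and t4 = 1.
t4 = t3 ∨ z must be 1, so at least one of t3, z is 1.
Satisfying assignments:
  x=1, y=0, z=0, w=1
  x=1, y=0, z=1, w=0
  x=1, y=0, z=1, w=1
  x=1, y=1, z=0, w=0
  x=1, y=1, z=1, w=0
  x=1, y=1, z=1, w=1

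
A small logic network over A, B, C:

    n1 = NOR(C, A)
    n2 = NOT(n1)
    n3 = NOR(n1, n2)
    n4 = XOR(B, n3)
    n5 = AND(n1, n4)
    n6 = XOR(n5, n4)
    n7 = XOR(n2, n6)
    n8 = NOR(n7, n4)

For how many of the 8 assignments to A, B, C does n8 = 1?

n8 = NOR(n7, n4) must be 1, so both n7 = 0 and n4 = 0.
n7 = XOR(n2, n6) must be 0, so n2 and n6 are equal.
Satisfying assignments:
  A=0, B=0, C=0

1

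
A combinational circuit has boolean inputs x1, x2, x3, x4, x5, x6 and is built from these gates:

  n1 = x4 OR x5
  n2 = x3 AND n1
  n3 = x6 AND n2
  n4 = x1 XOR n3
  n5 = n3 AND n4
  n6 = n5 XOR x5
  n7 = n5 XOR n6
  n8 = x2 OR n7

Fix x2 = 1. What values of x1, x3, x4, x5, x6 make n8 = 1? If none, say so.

Check with x2 = 1 and x1=1, x3=1, x4=1, x5=1, x6=1:
n1 = x4 OR x5 = 1 OR 1 = 1
n2 = x3 AND n1 = 1 AND 1 = 1
n3 = x6 AND n2 = 1 AND 1 = 1
n4 = x1 XOR n3 = 1 XOR 1 = 0
n5 = n3 AND n4 = 1 AND 0 = 0
n6 = n5 XOR x5 = 0 XOR 1 = 1
n7 = n5 XOR n6 = 0 XOR 1 = 1
n8 = x2 OR n7 = 1 OR 1 = 1
So n8 = 1.

x1=1, x3=1, x4=1, x5=1, x6=1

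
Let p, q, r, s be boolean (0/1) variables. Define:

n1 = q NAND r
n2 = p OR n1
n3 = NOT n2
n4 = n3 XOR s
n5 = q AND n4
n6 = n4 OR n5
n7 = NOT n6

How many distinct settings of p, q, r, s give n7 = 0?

n7 = NOT n6 must be 0, so n6 = 1.
n6 = n4 OR n5 must be 1, so at least one of n4, n5 is 1.
Enumerating the 16 input combinations, 8 give n7 = 0 and 8 give n7 = 1.

8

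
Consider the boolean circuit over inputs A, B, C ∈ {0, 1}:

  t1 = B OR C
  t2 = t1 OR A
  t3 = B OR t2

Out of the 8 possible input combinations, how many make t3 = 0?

1

t3 = B OR t2 must be 0, so both B = 0 and t2 = 0.
t2 = t1 OR A must be 0, so both t1 = 0 and A = 0.
t1 = B OR C must be 0, so both B = 0 and C = 0.
Satisfying assignments:
  A=0, B=0, C=0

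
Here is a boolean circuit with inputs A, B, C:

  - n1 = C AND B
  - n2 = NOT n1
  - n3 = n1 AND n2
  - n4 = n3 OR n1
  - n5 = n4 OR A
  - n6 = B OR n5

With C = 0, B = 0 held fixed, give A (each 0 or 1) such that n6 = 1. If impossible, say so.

A=1

Check with C = 0, B = 0 and A=1:
n1 = C AND B = 0 AND 0 = 0
n2 = NOT n1 = NOT 0 = 1
n3 = n1 AND n2 = 0 AND 1 = 0
n4 = n3 OR n1 = 0 OR 0 = 0
n5 = n4 OR A = 0 OR 1 = 1
n6 = B OR n5 = 0 OR 1 = 1
So n6 = 1.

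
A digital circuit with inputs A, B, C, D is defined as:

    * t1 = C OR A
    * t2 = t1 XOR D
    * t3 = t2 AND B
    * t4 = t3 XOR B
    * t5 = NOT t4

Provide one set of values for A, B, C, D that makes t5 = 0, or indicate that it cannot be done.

A=0, B=1, C=0, D=0

t5 = NOT t4 must be 0, so t4 = 1.
t4 = t3 XOR B must be 1, so t3 and B differ.
Check with A=0, B=1, C=0, D=0:
t1 = C OR A = 0 OR 0 = 0
t2 = t1 XOR D = 0 XOR 0 = 0
t3 = t2 AND B = 0 AND 1 = 0
t4 = t3 XOR B = 0 XOR 1 = 1
t5 = NOT t4 = NOT 1 = 0
So t5 = 0 as required.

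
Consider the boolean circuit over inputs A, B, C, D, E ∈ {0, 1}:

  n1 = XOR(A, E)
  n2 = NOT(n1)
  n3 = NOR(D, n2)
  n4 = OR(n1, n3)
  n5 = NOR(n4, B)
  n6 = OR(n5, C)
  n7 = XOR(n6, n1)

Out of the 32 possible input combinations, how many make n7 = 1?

n7 = XOR(n6, n1) must be 1, so n6 and n1 differ.
Enumerating the 32 input combinations, 20 give n7 = 1 and 12 give n7 = 0.

20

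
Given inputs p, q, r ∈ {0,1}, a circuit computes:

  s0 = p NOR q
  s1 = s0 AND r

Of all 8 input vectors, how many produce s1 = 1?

s1 = s0 AND r must be 1, so both s0 = 1 and r = 1.
Enumerating the 8 input combinations, 1 give s1 = 1 and 7 give s1 = 0.

1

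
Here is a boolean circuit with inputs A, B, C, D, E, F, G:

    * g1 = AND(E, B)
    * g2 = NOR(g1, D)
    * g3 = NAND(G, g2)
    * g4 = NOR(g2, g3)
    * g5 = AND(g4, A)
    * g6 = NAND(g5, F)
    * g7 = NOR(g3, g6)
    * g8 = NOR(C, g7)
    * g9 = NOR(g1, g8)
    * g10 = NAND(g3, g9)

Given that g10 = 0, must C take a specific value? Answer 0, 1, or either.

1

g10 = NAND(g3, g9) must be 0, so both g3 = 1 and g9 = 1.
g3 = NAND(G, g2) must be 1, so at least one of G, g2 is 0.
g9 = NOR(g1, g8) must be 1, so both g1 = 0 and g8 = 0.
Every assignment with g10 = 0 has C = 1; there are 36 such assignment(s).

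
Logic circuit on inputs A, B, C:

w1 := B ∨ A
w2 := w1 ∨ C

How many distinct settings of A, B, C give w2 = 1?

7

w2 = w1 ∨ C must be 1, so at least one of w1, C is 1.
Enumerating the 8 input combinations, 7 give w2 = 1 and 1 give w2 = 0.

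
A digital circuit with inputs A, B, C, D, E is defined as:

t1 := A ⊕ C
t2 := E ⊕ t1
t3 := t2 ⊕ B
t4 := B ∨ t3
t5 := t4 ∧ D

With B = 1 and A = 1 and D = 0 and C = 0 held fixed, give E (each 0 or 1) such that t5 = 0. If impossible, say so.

E=1

t5 = t4 ∧ D must be 0, so at least one of t4, D is 0.
Check with B = 1 and A = 1 and D = 0 and C = 0 and E=1:
t1 = A ⊕ C = 1 ⊕ 0 = 1
t2 = E ⊕ t1 = 1 ⊕ 1 = 0
t3 = t2 ⊕ B = 0 ⊕ 1 = 1
t4 = B ∨ t3 = 1 ∨ 1 = 1
t5 = t4 ∧ D = 1 ∧ 0 = 0
So t5 = 0.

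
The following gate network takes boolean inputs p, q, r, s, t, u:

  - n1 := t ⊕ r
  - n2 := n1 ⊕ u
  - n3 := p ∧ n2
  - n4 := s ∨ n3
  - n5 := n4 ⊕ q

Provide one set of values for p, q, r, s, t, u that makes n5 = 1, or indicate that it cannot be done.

p=0, q=1, r=0, s=0, t=1, u=0

n5 = n4 ⊕ q must be 1, so n4 and q differ.
Check with p=0, q=1, r=0, s=0, t=1, u=0:
n1 = t ⊕ r = 1 ⊕ 0 = 1
n2 = n1 ⊕ u = 1 ⊕ 0 = 1
n3 = p ∧ n2 = 0 ∧ 1 = 0
n4 = s ∨ n3 = 0 ∨ 0 = 0
n5 = n4 ⊕ q = 0 ⊕ 1 = 1
So n5 = 1 as required.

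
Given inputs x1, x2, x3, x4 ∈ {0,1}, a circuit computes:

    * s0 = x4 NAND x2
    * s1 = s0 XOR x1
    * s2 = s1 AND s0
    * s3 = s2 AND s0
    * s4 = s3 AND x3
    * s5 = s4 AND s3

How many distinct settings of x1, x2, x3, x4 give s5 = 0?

s5 = s4 AND s3 must be 0, so at least one of s4, s3 is 0.
Enumerating the 16 input combinations, 13 give s5 = 0 and 3 give s5 = 1.

13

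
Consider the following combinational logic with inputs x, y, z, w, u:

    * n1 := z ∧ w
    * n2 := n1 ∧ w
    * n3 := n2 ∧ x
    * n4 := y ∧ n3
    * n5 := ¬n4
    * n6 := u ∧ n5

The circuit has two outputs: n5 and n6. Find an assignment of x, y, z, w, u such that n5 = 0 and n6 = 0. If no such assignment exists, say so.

Check with x=1 y=1 z=1 w=1 u=0:
n1 = z ∧ w = 1 ∧ 1 = 1
n2 = n1 ∧ w = 1 ∧ 1 = 1
n3 = n2 ∧ x = 1 ∧ 1 = 1
n4 = y ∧ n3 = 1 ∧ 1 = 1
n5 = ¬n4 = ¬1 = 0
n6 = u ∧ n5 = 0 ∧ 0 = 0
So n5 = 0 and n6 = 0.

x=1 y=1 z=1 w=1 u=0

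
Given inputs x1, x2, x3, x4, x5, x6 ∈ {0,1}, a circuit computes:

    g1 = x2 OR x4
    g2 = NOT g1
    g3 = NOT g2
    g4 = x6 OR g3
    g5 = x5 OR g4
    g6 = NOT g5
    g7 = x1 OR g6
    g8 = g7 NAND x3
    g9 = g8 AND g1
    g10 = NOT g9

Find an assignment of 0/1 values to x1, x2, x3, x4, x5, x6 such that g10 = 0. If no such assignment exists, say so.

x1=1, x2=0, x3=0, x4=1, x5=1, x6=0

g10 = NOT g9 must be 0, so g9 = 1.
g9 = g8 AND g1 must be 1, so both g8 = 1 and g1 = 1.
Check with x1=1, x2=0, x3=0, x4=1, x5=1, x6=0:
g1 = x2 OR x4 = 0 OR 1 = 1
g2 = NOT g1 = NOT 1 = 0
g3 = NOT g2 = NOT 0 = 1
g4 = x6 OR g3 = 0 OR 1 = 1
g5 = x5 OR g4 = 1 OR 1 = 1
g6 = NOT g5 = NOT 1 = 0
g7 = x1 OR g6 = 1 OR 0 = 1
g8 = g7 NAND x3 = 1 NAND 0 = 1
g9 = g8 AND g1 = 1 AND 1 = 1
g10 = NOT g9 = NOT 1 = 0
So g10 = 0 as required.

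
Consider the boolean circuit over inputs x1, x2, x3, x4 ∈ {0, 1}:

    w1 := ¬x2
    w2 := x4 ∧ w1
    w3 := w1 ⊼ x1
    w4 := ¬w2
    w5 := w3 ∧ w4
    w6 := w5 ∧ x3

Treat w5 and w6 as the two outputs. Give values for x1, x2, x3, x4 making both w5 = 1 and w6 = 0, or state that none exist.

x1=1 x2=1 x3=0 x4=0

Check with x1=1 x2=1 x3=0 x4=0:
w1 = ¬x2 = ¬1 = 0
w2 = x4 ∧ w1 = 0 ∧ 0 = 0
w3 = w1 ⊼ x1 = 0 ⊼ 1 = 1
w4 = ¬w2 = ¬0 = 1
w5 = w3 ∧ w4 = 1 ∧ 1 = 1
w6 = w5 ∧ x3 = 1 ∧ 0 = 0
So w5 = 1 and w6 = 0.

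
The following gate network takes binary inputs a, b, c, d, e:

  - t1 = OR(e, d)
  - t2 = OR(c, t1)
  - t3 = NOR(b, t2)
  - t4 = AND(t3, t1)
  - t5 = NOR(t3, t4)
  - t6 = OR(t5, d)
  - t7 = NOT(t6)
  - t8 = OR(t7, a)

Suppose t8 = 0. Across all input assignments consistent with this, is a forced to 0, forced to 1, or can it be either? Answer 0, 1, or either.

0

t8 = OR(t7, a) must be 0, so both t7 = 0 and a = 0.
t7 = NOT(t6) must be 0, so t6 = 1.
t6 = OR(t5, d) must be 1, so at least one of t5, d is 1.
Every assignment with t8 = 0 has a = 0; there are 15 such assignment(s).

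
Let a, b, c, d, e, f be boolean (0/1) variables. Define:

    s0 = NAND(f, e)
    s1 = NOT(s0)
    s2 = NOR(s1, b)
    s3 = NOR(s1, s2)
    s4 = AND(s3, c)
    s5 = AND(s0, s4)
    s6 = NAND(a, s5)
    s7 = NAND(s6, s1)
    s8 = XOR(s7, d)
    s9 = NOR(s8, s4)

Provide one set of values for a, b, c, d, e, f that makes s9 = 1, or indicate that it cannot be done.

a=0, b=1, c=0, d=1, e=0, f=1

s9 = NOR(s8, s4) must be 1, so both s8 = 0 and s4 = 0.
Check with a=0, b=1, c=0, d=1, e=0, f=1:
s0 = NAND(f, e) = NAND(1, 0) = 1
s1 = NOT(s0) = NOT 1 = 0
s2 = NOR(s1, b) = NOR(0, 1) = 0
s3 = NOR(s1, s2) = NOR(0, 0) = 1
s4 = AND(s3, c) = AND(1, 0) = 0
s5 = AND(s0, s4) = AND(1, 0) = 0
s6 = NAND(a, s5) = NAND(0, 0) = 1
s7 = NAND(s6, s1) = NAND(1, 0) = 1
s8 = XOR(s7, d) = XOR(1, 1) = 0
s9 = NOR(s8, s4) = NOR(0, 0) = 1
So s9 = 1 as required.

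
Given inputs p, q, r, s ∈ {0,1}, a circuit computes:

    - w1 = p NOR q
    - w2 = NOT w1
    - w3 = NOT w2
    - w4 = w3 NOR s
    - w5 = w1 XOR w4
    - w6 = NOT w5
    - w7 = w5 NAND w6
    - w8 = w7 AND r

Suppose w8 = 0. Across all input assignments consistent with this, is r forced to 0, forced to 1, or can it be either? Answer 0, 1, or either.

w8 = w7 AND r must be 0, so at least one of w7, r is 0.
Every assignment with w8 = 0 has r = 0; there are 8 such assignment(s).

0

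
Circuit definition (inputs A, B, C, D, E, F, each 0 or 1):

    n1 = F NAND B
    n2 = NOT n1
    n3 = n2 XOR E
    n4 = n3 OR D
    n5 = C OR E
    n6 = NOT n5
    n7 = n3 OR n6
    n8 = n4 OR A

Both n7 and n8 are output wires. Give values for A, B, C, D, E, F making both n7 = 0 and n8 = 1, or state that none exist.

Check with A=1, B=1, C=1, D=1, E=0, F=0:
n1 = F NAND B = 0 NAND 1 = 1
n2 = NOT n1 = NOT 1 = 0
n3 = n2 XOR E = 0 XOR 0 = 0
n4 = n3 OR D = 0 OR 1 = 1
n5 = C OR E = 1 OR 0 = 1
n6 = NOT n5 = NOT 1 = 0
n7 = n3 OR n6 = 0 OR 0 = 0
n8 = n4 OR A = 1 OR 1 = 1
So n7 = 0 and n8 = 1.

A=1, B=1, C=1, D=1, E=0, F=0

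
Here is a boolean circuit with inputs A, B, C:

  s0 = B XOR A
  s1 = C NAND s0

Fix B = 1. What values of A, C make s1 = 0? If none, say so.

A=0, C=1

s1 = C NAND s0 must be 0, so both C = 1 and s0 = 1.
Check with B = 1 and A=0, C=1:
s0 = B XOR A = 1 XOR 0 = 1
s1 = C NAND s0 = 1 NAND 1 = 0
So s1 = 0.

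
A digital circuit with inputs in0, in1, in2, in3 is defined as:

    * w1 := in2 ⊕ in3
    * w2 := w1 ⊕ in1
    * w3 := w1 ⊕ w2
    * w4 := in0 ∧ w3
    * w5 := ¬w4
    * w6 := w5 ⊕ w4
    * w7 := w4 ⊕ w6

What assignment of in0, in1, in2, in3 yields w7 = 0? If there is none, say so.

in0=1 in1=1 in2=0 in3=1

w7 = w4 ⊕ w6 must be 0, so w4 and w6 are equal.
Check with in0=1 in1=1 in2=0 in3=1:
w1 = in2 ⊕ in3 = 0 ⊕ 1 = 1
w2 = w1 ⊕ in1 = 1 ⊕ 1 = 0
w3 = w1 ⊕ w2 = 1 ⊕ 0 = 1
w4 = in0 ∧ w3 = 1 ∧ 1 = 1
w5 = ¬w4 = ¬1 = 0
w6 = w5 ⊕ w4 = 0 ⊕ 1 = 1
w7 = w4 ⊕ w6 = 1 ⊕ 1 = 0
So w7 = 0 as required.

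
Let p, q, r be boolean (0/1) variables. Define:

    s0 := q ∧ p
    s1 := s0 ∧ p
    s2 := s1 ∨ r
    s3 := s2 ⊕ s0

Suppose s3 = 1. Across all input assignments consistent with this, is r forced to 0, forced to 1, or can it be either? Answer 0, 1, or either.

s3 = s2 ⊕ s0 must be 1, so s2 and s0 differ.
Every assignment with s3 = 1 has r = 1; there are 3 such assignment(s).
  p=0, q=0, r=1
  p=0, q=1, r=1
  p=1, q=0, r=1

1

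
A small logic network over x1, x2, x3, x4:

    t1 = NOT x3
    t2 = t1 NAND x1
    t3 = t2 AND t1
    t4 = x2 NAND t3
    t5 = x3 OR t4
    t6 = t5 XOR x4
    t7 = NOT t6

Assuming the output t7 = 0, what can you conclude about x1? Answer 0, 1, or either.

either

Both values of x1 occur among assignments with t7 = 0:
  x1=0: x1=0, x2=0, x3=0, x4=0
  x1=1: x1=1, x2=0, x3=0, x4=0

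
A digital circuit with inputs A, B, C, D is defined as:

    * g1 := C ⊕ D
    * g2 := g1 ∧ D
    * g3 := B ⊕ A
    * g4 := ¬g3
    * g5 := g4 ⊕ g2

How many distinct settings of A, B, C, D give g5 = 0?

8

g5 = g4 ⊕ g2 must be 0, so g4 and g2 are equal.
Enumerating the 16 input combinations, 8 give g5 = 0 and 8 give g5 = 1.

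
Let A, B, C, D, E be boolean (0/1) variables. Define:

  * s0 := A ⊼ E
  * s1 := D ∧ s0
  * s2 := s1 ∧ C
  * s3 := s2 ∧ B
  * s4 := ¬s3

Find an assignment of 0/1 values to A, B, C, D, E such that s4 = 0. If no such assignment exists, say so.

Check with A=1 B=1 C=1 D=1 E=0:
s0 = A ⊼ E = 1 ⊼ 0 = 1
s1 = D ∧ s0 = 1 ∧ 1 = 1
s2 = s1 ∧ C = 1 ∧ 1 = 1
s3 = s2 ∧ B = 1 ∧ 1 = 1
s4 = ¬s3 = ¬1 = 0
So s4 = 0 as required.

A=1 B=1 C=1 D=1 E=0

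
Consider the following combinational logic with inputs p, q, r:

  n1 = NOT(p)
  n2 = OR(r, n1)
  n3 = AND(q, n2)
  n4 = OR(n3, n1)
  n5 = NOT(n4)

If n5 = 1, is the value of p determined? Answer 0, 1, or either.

n5 = NOT(n4) must be 1, so n4 = 0.
n4 = OR(n3, n1) must be 0, so both n3 = 0 and n1 = 0.
Every assignment with n5 = 1 has p = 1; there are 3 such assignment(s).
  p=1, q=0, r=0
  p=1, q=0, r=1
  p=1, q=1, r=0

1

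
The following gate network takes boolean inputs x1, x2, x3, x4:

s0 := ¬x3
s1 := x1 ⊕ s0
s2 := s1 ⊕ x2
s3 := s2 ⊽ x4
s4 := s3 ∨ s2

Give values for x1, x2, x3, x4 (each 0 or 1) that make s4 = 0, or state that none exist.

x1=0 x2=1 x3=0 x4=1

s4 = s3 ∨ s2 must be 0, so both s3 = 0 and s2 = 0.
Check with x1=0 x2=1 x3=0 x4=1:
s0 = ¬x3 = ¬0 = 1
s1 = x1 ⊕ s0 = 0 ⊕ 1 = 1
s2 = s1 ⊕ x2 = 1 ⊕ 1 = 0
s3 = s2 ⊽ x4 = 0 ⊽ 1 = 0
s4 = s3 ∨ s2 = 0 ∨ 0 = 0
So s4 = 0 as required.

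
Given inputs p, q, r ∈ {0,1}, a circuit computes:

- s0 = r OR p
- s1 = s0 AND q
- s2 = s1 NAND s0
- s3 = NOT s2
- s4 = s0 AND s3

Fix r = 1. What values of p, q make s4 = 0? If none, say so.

s4 = s0 AND s3 must be 0, so at least one of s0, s3 is 0.
Check with r = 1 and p=1, q=0:
s0 = r OR p = 1 OR 1 = 1
s1 = s0 AND q = 1 AND 0 = 0
s2 = s1 NAND s0 = 0 NAND 1 = 1
s3 = NOT s2 = NOT 1 = 0
s4 = s0 AND s3 = 1 AND 0 = 0
So s4 = 0.

p=1, q=0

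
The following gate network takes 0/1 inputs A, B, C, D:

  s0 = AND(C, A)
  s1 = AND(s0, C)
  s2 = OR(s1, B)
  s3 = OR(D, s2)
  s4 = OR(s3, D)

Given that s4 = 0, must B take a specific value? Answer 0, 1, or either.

s4 = OR(s3, D) must be 0, so both s3 = 0 and D = 0.
s3 = OR(D, s2) must be 0, so both D = 0 and s2 = 0.
s2 = OR(s1, B) must be 0, so both s1 = 0 and B = 0.
Every assignment with s4 = 0 has B = 0; there are 3 such assignment(s).
  A=0, B=0, C=0, D=0
  A=0, B=0, C=1, D=0
  A=1, B=0, C=0, D=0

0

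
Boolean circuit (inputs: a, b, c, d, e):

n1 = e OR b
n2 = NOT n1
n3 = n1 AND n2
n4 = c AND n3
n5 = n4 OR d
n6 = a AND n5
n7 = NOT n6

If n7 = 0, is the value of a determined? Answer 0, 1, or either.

1

n7 = NOT n6 must be 0, so n6 = 1.
Every assignment with n7 = 0 has a = 1; there are 8 such assignment(s).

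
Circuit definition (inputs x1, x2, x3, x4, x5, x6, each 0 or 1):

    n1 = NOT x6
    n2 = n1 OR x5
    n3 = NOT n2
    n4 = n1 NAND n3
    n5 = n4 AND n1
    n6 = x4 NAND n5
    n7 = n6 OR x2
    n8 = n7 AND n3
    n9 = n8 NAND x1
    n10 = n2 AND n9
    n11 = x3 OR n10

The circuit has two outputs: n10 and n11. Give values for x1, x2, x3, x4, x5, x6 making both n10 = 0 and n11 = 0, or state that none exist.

x1=0, x2=1, x3=0, x4=0, x5=0, x6=1

Check with x1=0, x2=1, x3=0, x4=0, x5=0, x6=1:
n1 = NOT x6 = NOT 1 = 0
n2 = n1 OR x5 = 0 OR 0 = 0
n3 = NOT n2 = NOT 0 = 1
n4 = n1 NAND n3 = 0 NAND 1 = 1
n5 = n4 AND n1 = 1 AND 0 = 0
n6 = x4 NAND n5 = 0 NAND 0 = 1
n7 = n6 OR x2 = 1 OR 1 = 1
n8 = n7 AND n3 = 1 AND 1 = 1
n9 = n8 NAND x1 = 1 NAND 0 = 1
n10 = n2 AND n9 = 0 AND 1 = 0
n11 = x3 OR n10 = 0 OR 0 = 0
So n10 = 0 and n11 = 0.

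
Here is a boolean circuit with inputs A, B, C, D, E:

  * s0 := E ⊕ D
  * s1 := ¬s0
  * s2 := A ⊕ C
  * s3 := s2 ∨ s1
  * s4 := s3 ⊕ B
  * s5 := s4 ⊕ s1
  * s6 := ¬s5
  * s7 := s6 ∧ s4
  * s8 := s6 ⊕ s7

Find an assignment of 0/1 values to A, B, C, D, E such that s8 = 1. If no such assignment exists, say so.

A=0, B=1, C=1, D=1, E=0

s8 = s6 ⊕ s7 must be 1, so s6 and s7 differ.
Check with A=0, B=1, C=1, D=1, E=0:
s0 = E ⊕ D = 0 ⊕ 1 = 1
s1 = ¬s0 = ¬1 = 0
s2 = A ⊕ C = 0 ⊕ 1 = 1
s3 = s2 ∨ s1 = 1 ∨ 0 = 1
s4 = s3 ⊕ B = 1 ⊕ 1 = 0
s5 = s4 ⊕ s1 = 0 ⊕ 0 = 0
s6 = ¬s5 = ¬0 = 1
s7 = s6 ∧ s4 = 1 ∧ 0 = 0
s8 = s6 ⊕ s7 = 1 ⊕ 0 = 1
So s8 = 1 as required.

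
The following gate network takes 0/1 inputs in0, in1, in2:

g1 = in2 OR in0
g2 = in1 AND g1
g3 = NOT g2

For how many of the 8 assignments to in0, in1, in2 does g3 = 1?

g3 = NOT g2 must be 1, so g2 = 0.
g2 = in1 AND g1 must be 0, so at least one of in1, g1 is 0.
Satisfying assignments:
  in0=0, in1=0, in2=0
  in0=0, in1=0, in2=1
  in0=0, in1=1, in2=0
  in0=1, in1=0, in2=0
  in0=1, in1=0, in2=1

5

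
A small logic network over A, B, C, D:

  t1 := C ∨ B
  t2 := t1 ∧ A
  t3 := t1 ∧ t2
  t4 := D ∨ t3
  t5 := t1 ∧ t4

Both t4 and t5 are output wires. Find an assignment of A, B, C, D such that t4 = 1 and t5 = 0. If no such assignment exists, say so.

Check with A=0, B=0, C=0, D=1:
t1 = C ∨ B = 0 ∨ 0 = 0
t2 = t1 ∧ A = 0 ∧ 0 = 0
t3 = t1 ∧ t2 = 0 ∧ 0 = 0
t4 = D ∨ t3 = 1 ∨ 0 = 1
t5 = t1 ∧ t4 = 0 ∧ 1 = 0
So t4 = 1 and t5 = 0.

A=0, B=0, C=0, D=1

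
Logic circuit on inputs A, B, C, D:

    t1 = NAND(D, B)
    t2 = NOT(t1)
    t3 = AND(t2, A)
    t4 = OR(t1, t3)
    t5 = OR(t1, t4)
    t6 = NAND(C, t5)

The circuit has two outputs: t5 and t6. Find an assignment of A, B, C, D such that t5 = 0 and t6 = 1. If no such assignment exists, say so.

Check with A=0, B=1, C=0, D=1:
t1 = NAND(D, B) = NAND(1, 1) = 0
t2 = NOT(t1) = NOT 0 = 1
t3 = AND(t2, A) = AND(1, 0) = 0
t4 = OR(t1, t3) = OR(0, 0) = 0
t5 = OR(t1, t4) = OR(0, 0) = 0
t6 = NAND(C, t5) = NAND(0, 0) = 1
So t5 = 0 and t6 = 1.

A=0, B=1, C=0, D=1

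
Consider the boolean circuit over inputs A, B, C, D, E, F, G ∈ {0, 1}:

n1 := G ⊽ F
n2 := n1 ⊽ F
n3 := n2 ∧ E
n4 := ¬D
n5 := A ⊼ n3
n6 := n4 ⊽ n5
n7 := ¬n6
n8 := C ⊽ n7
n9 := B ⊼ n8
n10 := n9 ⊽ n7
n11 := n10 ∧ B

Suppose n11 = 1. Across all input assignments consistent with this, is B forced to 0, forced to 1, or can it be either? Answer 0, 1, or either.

n11 = n10 ∧ B must be 1, so both n10 = 1 and B = 1.
Every assignment with n11 = 1 has B = 1; there are 1 such assignment(s).
  A=1, B=1, C=0, D=1, E=1, F=0, G=1

1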